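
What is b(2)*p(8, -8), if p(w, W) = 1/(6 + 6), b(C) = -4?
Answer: -⅓ ≈ -0.33333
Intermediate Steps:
p(w, W) = 1/12
b(2)*p(8, -8) = -4*1/12 = -⅓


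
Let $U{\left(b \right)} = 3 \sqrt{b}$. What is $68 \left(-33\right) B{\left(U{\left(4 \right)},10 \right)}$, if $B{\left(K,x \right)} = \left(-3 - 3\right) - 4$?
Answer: $22440$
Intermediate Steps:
$B{\left(K,x \right)} = -10$ ($B{\left(K,x \right)} = \left(-3 - 3\right) - 4 = -6 - 4 = -10$)
$68 \left(-33\right) B{\left(U{\left(4 \right)},10 \right)} = 68 \left(-33\right) \left(-10\right) = \left(-2244\right) \left(-10\right) = 22440$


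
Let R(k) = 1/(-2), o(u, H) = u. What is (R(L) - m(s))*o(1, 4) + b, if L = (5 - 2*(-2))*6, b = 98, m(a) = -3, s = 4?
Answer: 201/2 ≈ 100.50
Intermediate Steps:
L = 54 (L = (5 + 4)*6 = 9*6 = 54)
R(k) = -½
(R(L) - m(s))*o(1, 4) + b = (-½ - 1*(-3))*1 + 98 = (-½ + 3)*1 + 98 = (5/2)*1 + 98 = 5/2 + 98 = 201/2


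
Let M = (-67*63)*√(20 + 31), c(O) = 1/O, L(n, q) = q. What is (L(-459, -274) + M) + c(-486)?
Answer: -133165/486 - 4221*√51 ≈ -30418.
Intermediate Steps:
M = -4221*√51 ≈ -30144.
(L(-459, -274) + M) + c(-486) = (-274 - 4221*√51) + 1/(-486) = (-274 - 4221*√51) - 1/486 = -133165/486 - 4221*√51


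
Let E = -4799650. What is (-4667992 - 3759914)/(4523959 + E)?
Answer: 2809302/91897 ≈ 30.570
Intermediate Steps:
(-4667992 - 3759914)/(4523959 + E) = (-4667992 - 3759914)/(4523959 - 4799650) = -8427906/(-275691) = -8427906*(-1/275691) = 2809302/91897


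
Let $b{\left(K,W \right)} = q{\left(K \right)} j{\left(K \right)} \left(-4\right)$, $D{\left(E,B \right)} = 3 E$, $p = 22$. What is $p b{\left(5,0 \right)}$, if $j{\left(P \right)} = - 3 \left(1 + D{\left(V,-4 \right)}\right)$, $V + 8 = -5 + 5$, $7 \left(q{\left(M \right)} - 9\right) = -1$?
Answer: $- \frac{376464}{7} \approx -53781.0$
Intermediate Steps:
$q{\left(M \right)} = \frac{62}{7}$ ($q{\left(M \right)} = 9 + \frac{1}{7} \left(-1\right) = 9 - \frac{1}{7} = \frac{62}{7}$)
$V = -8$ ($V = -8 + \left(-5 + 5\right) = -8 + 0 = -8$)
$j{\left(P \right)} = 69$ ($j{\left(P \right)} = - 3 \left(1 + 3 \left(-8\right)\right) = - 3 \left(1 - 24\right) = \left(-3\right) \left(-23\right) = 69$)
$b{\left(K,W \right)} = - \frac{17112}{7}$ ($b{\left(K,W \right)} = \frac{62}{7} \cdot 69 \left(-4\right) = \frac{4278}{7} \left(-4\right) = - \frac{17112}{7}$)
$p b{\left(5,0 \right)} = 22 \left(- \frac{17112}{7}\right) = - \frac{376464}{7}$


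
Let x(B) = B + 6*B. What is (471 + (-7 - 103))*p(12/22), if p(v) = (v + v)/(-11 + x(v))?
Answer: -4332/79 ≈ -54.835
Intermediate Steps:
x(B) = 7*B
p(v) = 2*v/(-11 + 7*v) (p(v) = (v + v)/(-11 + 7*v) = (2*v)/(-11 + 7*v) = 2*v/(-11 + 7*v))
(471 + (-7 - 103))*p(12/22) = (471 + (-7 - 103))*(2*(12/22)/(-11 + 7*(12/22))) = (471 - 110)*(2*(12*(1/22))/(-11 + 7*(12*(1/22)))) = 361*(2*(6/11)/(-11 + 7*(6/11))) = 361*(2*(6/11)/(-11 + 42/11)) = 361*(2*(6/11)/(-79/11)) = 361*(2*(6/11)*(-11/79)) = 361*(-12/79) = -4332/79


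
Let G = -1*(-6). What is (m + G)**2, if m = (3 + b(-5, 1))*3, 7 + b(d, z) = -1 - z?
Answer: 144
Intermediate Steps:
b(d, z) = -8 - z (b(d, z) = -7 + (-1 - z) = -8 - z)
G = 6
m = -18 (m = (3 + (-8 - 1*1))*3 = (3 + (-8 - 1))*3 = (3 - 9)*3 = -6*3 = -18)
(m + G)**2 = (-18 + 6)**2 = (-12)**2 = 144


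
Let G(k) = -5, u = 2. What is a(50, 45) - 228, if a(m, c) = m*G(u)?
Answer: -478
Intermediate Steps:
a(m, c) = -5*m (a(m, c) = m*(-5) = -5*m)
a(50, 45) - 228 = -5*50 - 228 = -250 - 228 = -478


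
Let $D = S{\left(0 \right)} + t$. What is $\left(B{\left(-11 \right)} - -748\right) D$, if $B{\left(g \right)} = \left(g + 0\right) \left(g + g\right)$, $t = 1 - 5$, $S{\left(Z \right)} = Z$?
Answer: $-3960$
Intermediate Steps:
$t = -4$
$D = -4$ ($D = 0 - 4 = -4$)
$B{\left(g \right)} = 2 g^{2}$ ($B{\left(g \right)} = g 2 g = 2 g^{2}$)
$\left(B{\left(-11 \right)} - -748\right) D = \left(2 \left(-11\right)^{2} - -748\right) \left(-4\right) = \left(2 \cdot 121 + 748\right) \left(-4\right) = \left(242 + 748\right) \left(-4\right) = 990 \left(-4\right) = -3960$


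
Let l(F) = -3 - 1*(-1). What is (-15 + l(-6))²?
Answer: 289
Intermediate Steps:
l(F) = -2 (l(F) = -3 + 1 = -2)
(-15 + l(-6))² = (-15 - 2)² = (-17)² = 289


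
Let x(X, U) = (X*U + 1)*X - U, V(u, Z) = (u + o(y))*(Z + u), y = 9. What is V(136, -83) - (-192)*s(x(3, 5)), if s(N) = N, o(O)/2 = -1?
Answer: 15358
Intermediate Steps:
o(O) = -2 (o(O) = 2*(-1) = -2)
V(u, Z) = (-2 + u)*(Z + u) (V(u, Z) = (u - 2)*(Z + u) = (-2 + u)*(Z + u))
x(X, U) = -U + X*(1 + U*X) (x(X, U) = (U*X + 1)*X - U = (1 + U*X)*X - U = X*(1 + U*X) - U = -U + X*(1 + U*X))
V(136, -83) - (-192)*s(x(3, 5)) = (136² - 2*(-83) - 2*136 - 83*136) - (-192)*(3 - 1*5 + 5*3²) = (18496 + 166 - 272 - 11288) - (-192)*(3 - 5 + 5*9) = 7102 - (-192)*(3 - 5 + 45) = 7102 - (-192)*43 = 7102 - 1*(-8256) = 7102 + 8256 = 15358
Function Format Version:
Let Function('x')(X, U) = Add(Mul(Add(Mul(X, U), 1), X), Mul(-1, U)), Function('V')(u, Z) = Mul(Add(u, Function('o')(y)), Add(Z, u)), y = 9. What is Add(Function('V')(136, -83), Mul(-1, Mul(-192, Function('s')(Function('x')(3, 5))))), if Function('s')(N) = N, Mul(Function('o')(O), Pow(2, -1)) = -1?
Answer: 15358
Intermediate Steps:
Function('o')(O) = -2 (Function('o')(O) = Mul(2, -1) = -2)
Function('V')(u, Z) = Mul(Add(-2, u), Add(Z, u)) (Function('V')(u, Z) = Mul(Add(u, -2), Add(Z, u)) = Mul(Add(-2, u), Add(Z, u)))
Function('x')(X, U) = Add(Mul(-1, U), Mul(X, Add(1, Mul(U, X)))) (Function('x')(X, U) = Add(Mul(Add(Mul(U, X), 1), X), Mul(-1, U)) = Add(Mul(Add(1, Mul(U, X)), X), Mul(-1, U)) = Add(Mul(X, Add(1, Mul(U, X))), Mul(-1, U)) = Add(Mul(-1, U), Mul(X, Add(1, Mul(U, X)))))
Add(Function('V')(136, -83), Mul(-1, Mul(-192, Function('s')(Function('x')(3, 5))))) = Add(Add(Pow(136, 2), Mul(-2, -83), Mul(-2, 136), Mul(-83, 136)), Mul(-1, Mul(-192, Add(3, Mul(-1, 5), Mul(5, Pow(3, 2)))))) = Add(Add(18496, 166, -272, -11288), Mul(-1, Mul(-192, Add(3, -5, Mul(5, 9))))) = Add(7102, Mul(-1, Mul(-192, Add(3, -5, 45)))) = Add(7102, Mul(-1, Mul(-192, 43))) = Add(7102, Mul(-1, -8256)) = Add(7102, 8256) = 15358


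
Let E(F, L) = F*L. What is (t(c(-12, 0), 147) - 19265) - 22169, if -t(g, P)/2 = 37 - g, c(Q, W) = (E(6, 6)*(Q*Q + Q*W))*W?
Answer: -41508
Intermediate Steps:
c(Q, W) = W*(36*Q² + 36*Q*W) (c(Q, W) = ((6*6)*(Q*Q + Q*W))*W = (36*(Q² + Q*W))*W = (36*Q² + 36*Q*W)*W = W*(36*Q² + 36*Q*W))
t(g, P) = -74 + 2*g (t(g, P) = -2*(37 - g) = -74 + 2*g)
(t(c(-12, 0), 147) - 19265) - 22169 = ((-74 + 2*(36*(-12)*0*(-12 + 0))) - 19265) - 22169 = ((-74 + 2*(36*(-12)*0*(-12))) - 19265) - 22169 = ((-74 + 2*0) - 19265) - 22169 = ((-74 + 0) - 19265) - 22169 = (-74 - 19265) - 22169 = -19339 - 22169 = -41508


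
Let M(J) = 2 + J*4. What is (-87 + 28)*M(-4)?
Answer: 826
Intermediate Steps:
M(J) = 2 + 4*J
(-87 + 28)*M(-4) = (-87 + 28)*(2 + 4*(-4)) = -59*(2 - 16) = -59*(-14) = 826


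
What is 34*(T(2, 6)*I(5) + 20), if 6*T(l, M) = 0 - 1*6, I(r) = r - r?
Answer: 680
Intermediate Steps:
I(r) = 0
T(l, M) = -1 (T(l, M) = (0 - 1*6)/6 = (0 - 6)/6 = (1/6)*(-6) = -1)
34*(T(2, 6)*I(5) + 20) = 34*(-1*0 + 20) = 34*(0 + 20) = 34*20 = 680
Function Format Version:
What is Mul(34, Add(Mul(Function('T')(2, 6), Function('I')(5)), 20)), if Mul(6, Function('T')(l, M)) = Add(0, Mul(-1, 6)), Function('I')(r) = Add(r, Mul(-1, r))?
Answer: 680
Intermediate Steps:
Function('I')(r) = 0
Function('T')(l, M) = -1 (Function('T')(l, M) = Mul(Rational(1, 6), Add(0, Mul(-1, 6))) = Mul(Rational(1, 6), Add(0, -6)) = Mul(Rational(1, 6), -6) = -1)
Mul(34, Add(Mul(Function('T')(2, 6), Function('I')(5)), 20)) = Mul(34, Add(Mul(-1, 0), 20)) = Mul(34, Add(0, 20)) = Mul(34, 20) = 680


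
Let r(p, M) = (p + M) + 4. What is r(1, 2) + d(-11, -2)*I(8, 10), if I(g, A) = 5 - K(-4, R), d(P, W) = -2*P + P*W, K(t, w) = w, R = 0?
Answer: 227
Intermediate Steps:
r(p, M) = 4 + M + p (r(p, M) = (M + p) + 4 = 4 + M + p)
I(g, A) = 5 (I(g, A) = 5 - 1*0 = 5 + 0 = 5)
r(1, 2) + d(-11, -2)*I(8, 10) = (4 + 2 + 1) - 11*(-2 - 2)*5 = 7 - 11*(-4)*5 = 7 + 44*5 = 7 + 220 = 227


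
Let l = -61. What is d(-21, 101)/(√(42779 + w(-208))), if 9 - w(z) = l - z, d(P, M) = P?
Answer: -21*√42641/42641 ≈ -0.10170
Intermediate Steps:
w(z) = 70 + z (w(z) = 9 - (-61 - z) = 9 + (61 + z) = 70 + z)
d(-21, 101)/(√(42779 + w(-208))) = -21/√(42779 + (70 - 208)) = -21/√(42779 - 138) = -21*√42641/42641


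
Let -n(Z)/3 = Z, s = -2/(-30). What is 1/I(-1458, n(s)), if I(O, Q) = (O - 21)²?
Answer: 1/2187441 ≈ 4.5716e-7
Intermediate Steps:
s = 1/15 (s = -2*(-1/30) = 1/15 ≈ 0.066667)
n(Z) = -3*Z
I(O, Q) = (-21 + O)²
1/I(-1458, n(s)) = 1/((-21 - 1458)²) = 1/((-1479)²) = 1/2187441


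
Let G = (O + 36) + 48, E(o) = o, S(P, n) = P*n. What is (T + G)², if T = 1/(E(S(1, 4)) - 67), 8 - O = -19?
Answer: 48888064/3969 ≈ 12317.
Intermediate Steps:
O = 27 (O = 8 - 1*(-19) = 8 + 19 = 27)
G = 111 (G = (27 + 36) + 48 = 63 + 48 = 111)
T = -1/63 (T = 1/(1*4 - 67) = 1/(4 - 67) = 1/(-63) = -1/63 ≈ -0.015873)
(T + G)² = (-1/63 + 111)² = (6992/63)² = 48888064/3969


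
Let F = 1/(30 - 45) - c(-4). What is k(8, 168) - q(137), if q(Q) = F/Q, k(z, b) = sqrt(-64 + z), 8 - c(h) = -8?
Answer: 241/2055 + 2*I*sqrt(14) ≈ 0.11727 + 7.4833*I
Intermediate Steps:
c(h) = 16 (c(h) = 8 - 1*(-8) = 8 + 8 = 16)
F = -241/15 (F = 1/(30 - 45) - 1*16 = 1/(-15) - 16 = -1/15 - 16 = -241/15 ≈ -16.067)
q(Q) = -241/(15*Q)
k(8, 168) - q(137) = sqrt(-64 + 8) - (-241)/(15*137) = sqrt(-56) - (-241)/(15*137) = 2*I*sqrt(14) - 1*(-241/2055) = 2*I*sqrt(14) + 241/2055 = 241/2055 + 2*I*sqrt(14)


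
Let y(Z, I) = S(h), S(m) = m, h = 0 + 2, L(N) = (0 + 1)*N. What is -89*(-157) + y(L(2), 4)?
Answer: 13975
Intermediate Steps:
L(N) = N (L(N) = 1*N = N)
h = 2
y(Z, I) = 2
-89*(-157) + y(L(2), 4) = -89*(-157) + 2 = 13973 + 2 = 13975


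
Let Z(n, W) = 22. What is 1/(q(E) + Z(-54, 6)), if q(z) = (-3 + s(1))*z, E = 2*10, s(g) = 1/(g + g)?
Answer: -1/28 ≈ -0.035714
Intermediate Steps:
s(g) = 1/(2*g)
E = 20
q(z) = -5*z/2 (q(z) = (-3 + (½)/1)*z = (-3 + (½)*1)*z = (-3 + ½)*z = -5*z/2)
1/(q(E) + Z(-54, 6)) = 1/(-5/2*20 + 22) = 1/(-50 + 22) = 1/(-28) = -1/28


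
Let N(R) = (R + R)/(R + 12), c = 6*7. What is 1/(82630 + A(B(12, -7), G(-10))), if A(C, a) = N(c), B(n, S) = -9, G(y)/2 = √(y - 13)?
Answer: 9/743684 ≈ 1.2102e-5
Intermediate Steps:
c = 42
G(y) = 2*√(-13 + y) (G(y) = 2*√(y - 13) = 2*√(-13 + y))
N(R) = 2*R/(12 + R) (N(R) = (2*R)/(12 + R) = 2*R/(12 + R))
A(C, a) = 14/9 (A(C, a) = 2*42/(12 + 42) = 2*42/54 = 2*42*(1/54) = 14/9)
1/(82630 + A(B(12, -7), G(-10))) = 1/(82630 + 14/9) = 1/(743684/9) = 9/743684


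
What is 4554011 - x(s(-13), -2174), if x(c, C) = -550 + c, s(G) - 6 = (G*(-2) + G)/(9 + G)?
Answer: 18218233/4 ≈ 4.5546e+6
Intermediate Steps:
s(G) = 6 - G/(9 + G) (s(G) = 6 + (G*(-2) + G)/(9 + G) = 6 + (-2*G + G)/(9 + G) = 6 + (-G)/(9 + G) = 6 - G/(9 + G))
4554011 - x(s(-13), -2174) = 4554011 - (-550 + (54 + 5*(-13))/(9 - 13)) = 4554011 - (-550 + (54 - 65)/(-4)) = 4554011 - (-550 - ¼*(-11)) = 4554011 - (-550 + 11/4) = 4554011 - 1*(-2189/4) = 4554011 + 2189/4 = 18218233/4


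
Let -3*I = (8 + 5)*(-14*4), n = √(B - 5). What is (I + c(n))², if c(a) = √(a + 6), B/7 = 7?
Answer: (728 + 3*√2*√(3 + √11))²/9 ≈ 60625.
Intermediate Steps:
B = 49 (B = 7*7 = 49)
n = 2*√11 (n = √(49 - 5) = √44 = 2*√11 ≈ 6.6332)
I = 728/3 (I = -(8 + 5)*(-14*4)/3 = -13*(-56)/3 = -⅓*(-728) = 728/3 ≈ 242.67)
c(a) = √(6 + a)
(I + c(n))² = (728/3 + √(6 + 2*√11))²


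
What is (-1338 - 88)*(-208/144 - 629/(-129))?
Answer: -1893728/387 ≈ -4893.4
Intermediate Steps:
(-1338 - 88)*(-208/144 - 629/(-129)) = -1426*(-208*1/144 - 629*(-1/129)) = -1426*(-13/9 + 629/129) = -1426*1328/387 = -1893728/387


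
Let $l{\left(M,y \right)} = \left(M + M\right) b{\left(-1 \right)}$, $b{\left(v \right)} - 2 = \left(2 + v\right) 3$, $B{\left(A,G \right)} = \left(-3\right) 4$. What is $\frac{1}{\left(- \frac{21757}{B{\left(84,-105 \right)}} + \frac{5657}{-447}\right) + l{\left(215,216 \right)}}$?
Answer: $\frac{596}{2354455} \approx 0.00025314$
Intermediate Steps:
$B{\left(A,G \right)} = -12$
$b{\left(v \right)} = 8 + 3 v$ ($b{\left(v \right)} = 2 + \left(2 + v\right) 3 = 2 + \left(6 + 3 v\right) = 8 + 3 v$)
$l{\left(M,y \right)} = 10 M$ ($l{\left(M,y \right)} = \left(M + M\right) \left(8 + 3 \left(-1\right)\right) = 2 M \left(8 - 3\right) = 2 M 5 = 10 M$)
$\frac{1}{\left(- \frac{21757}{B{\left(84,-105 \right)}} + \frac{5657}{-447}\right) + l{\left(215,216 \right)}} = \frac{1}{\left(- \frac{21757}{-12} + \frac{5657}{-447}\right) + 10 \cdot 215} = \frac{1}{\left(\left(-21757\right) \left(- \frac{1}{12}\right) + 5657 \left(- \frac{1}{447}\right)\right) + 2150} = \frac{1}{\left(\frac{21757}{12} - \frac{5657}{447}\right) + 2150} = \frac{1}{\frac{1073055}{596} + 2150} = \frac{1}{\frac{2354455}{596}} = \frac{596}{2354455}$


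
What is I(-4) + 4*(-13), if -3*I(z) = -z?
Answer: -160/3 ≈ -53.333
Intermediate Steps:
I(z) = z/3 (I(z) = -(-1)*z/3 = z/3)
I(-4) + 4*(-13) = (1/3)*(-4) + 4*(-13) = -4/3 - 52 = -160/3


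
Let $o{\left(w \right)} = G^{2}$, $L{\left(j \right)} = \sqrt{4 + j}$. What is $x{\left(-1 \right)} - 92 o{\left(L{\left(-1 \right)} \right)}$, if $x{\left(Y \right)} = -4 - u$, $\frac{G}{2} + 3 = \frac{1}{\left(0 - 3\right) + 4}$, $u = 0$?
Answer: $-1476$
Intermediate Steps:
$G = -4$ ($G = -6 + \frac{2}{\left(0 - 3\right) + 4} = -6 + \frac{2}{-3 + 4} = -6 + \frac{2}{1} = -6 + 2 \cdot 1 = -6 + 2 = -4$)
$x{\left(Y \right)} = -4$ ($x{\left(Y \right)} = -4 - 0 = -4 + 0 = -4$)
$o{\left(w \right)} = 16$ ($o{\left(w \right)} = \left(-4\right)^{2} = 16$)
$x{\left(-1 \right)} - 92 o{\left(L{\left(-1 \right)} \right)} = -4 - 1472 = -1476$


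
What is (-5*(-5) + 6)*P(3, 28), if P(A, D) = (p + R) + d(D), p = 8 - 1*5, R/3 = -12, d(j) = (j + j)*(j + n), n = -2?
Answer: 44113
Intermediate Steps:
d(j) = 2*j*(-2 + j) (d(j) = (j + j)*(j - 2) = (2*j)*(-2 + j) = 2*j*(-2 + j))
R = -36 (R = 3*(-12) = -36)
p = 3 (p = 8 - 5 = 3)
P(A, D) = -33 + 2*D*(-2 + D) (P(A, D) = (3 - 36) + 2*D*(-2 + D) = -33 + 2*D*(-2 + D))
(-5*(-5) + 6)*P(3, 28) = (-5*(-5) + 6)*(-33 + 2*28*(-2 + 28)) = (25 + 6)*(-33 + 2*28*26) = 31*(-33 + 1456) = 31*1423 = 44113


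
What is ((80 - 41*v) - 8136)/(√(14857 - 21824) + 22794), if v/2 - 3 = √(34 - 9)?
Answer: -198581328/519573403 + 8712*I*√6967/519573403 ≈ -0.3822 + 0.0013996*I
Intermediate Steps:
v = 16 (v = 6 + 2*√(34 - 9) = 6 + 2*√25 = 6 + 2*5 = 6 + 10 = 16)
((80 - 41*v) - 8136)/(√(14857 - 21824) + 22794) = ((80 - 41*16) - 8136)/(√(14857 - 21824) + 22794) = ((80 - 656) - 8136)/(√(-6967) + 22794) = (-576 - 8136)/(I*√6967 + 22794) = -8712/(22794 + I*√6967)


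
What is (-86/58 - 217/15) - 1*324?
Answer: -147878/435 ≈ -339.95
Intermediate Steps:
(-86/58 - 217/15) - 1*324 = (-86*1/58 - 217*1/15) - 324 = (-43/29 - 217/15) - 324 = -6938/435 - 324 = -147878/435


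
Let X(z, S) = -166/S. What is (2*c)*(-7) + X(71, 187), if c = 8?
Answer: -21110/187 ≈ -112.89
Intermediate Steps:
(2*c)*(-7) + X(71, 187) = (2*8)*(-7) - 166/187 = 16*(-7) - 166*1/187 = -112 - 166/187 = -21110/187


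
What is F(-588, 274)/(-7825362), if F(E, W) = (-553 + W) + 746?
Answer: -467/7825362 ≈ -5.9678e-5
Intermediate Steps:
F(E, W) = 193 + W
F(-588, 274)/(-7825362) = (193 + 274)/(-7825362) = 467*(-1/7825362) = -467/7825362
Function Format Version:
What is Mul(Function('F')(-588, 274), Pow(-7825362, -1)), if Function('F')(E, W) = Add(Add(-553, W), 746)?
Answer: Rational(-467, 7825362) ≈ -5.9678e-5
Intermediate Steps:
Function('F')(E, W) = Add(193, W)
Mul(Function('F')(-588, 274), Pow(-7825362, -1)) = Mul(Add(193, 274), Pow(-7825362, -1)) = Mul(467, Rational(-1, 7825362)) = Rational(-467, 7825362)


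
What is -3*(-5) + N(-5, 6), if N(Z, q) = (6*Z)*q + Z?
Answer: -170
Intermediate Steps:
N(Z, q) = Z + 6*Z*q (N(Z, q) = 6*Z*q + Z = Z + 6*Z*q)
-3*(-5) + N(-5, 6) = -3*(-5) - 5*(1 + 6*6) = 15 - 5*(1 + 36) = 15 - 5*37 = 15 - 185 = -170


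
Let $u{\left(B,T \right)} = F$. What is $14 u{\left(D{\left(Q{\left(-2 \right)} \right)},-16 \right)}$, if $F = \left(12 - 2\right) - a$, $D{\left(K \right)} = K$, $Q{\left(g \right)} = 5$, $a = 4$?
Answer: $84$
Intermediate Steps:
$F = 6$ ($F = \left(12 - 2\right) - 4 = 10 - 4 = 6$)
$u{\left(B,T \right)} = 6$
$14 u{\left(D{\left(Q{\left(-2 \right)} \right)},-16 \right)} = 14 \cdot 6 = 84$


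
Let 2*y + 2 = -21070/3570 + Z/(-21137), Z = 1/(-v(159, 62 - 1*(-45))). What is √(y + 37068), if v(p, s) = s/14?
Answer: √1972456595999441850498/230689218 ≈ 192.52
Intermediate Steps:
v(p, s) = s/14 (v(p, s) = s*(1/14) = s/14)
Z = -14/107 (Z = 1/(-(62 - 1*(-45))/14) = 1/(-(62 + 45)/14) = 1/(-107/14) = -14/107 ≈ -0.13084)
y = -911447863/230689218 (y = -1 + (-21070/3570 - 14/107/(-21137))/2 = -1 + (-21070*1/3570 - 14/107*(-1/21137))/2 = -1 + (-301/51 + 14/2261659)/2 = -1 + (½)*(-680758645/115344609) = -1 - 680758645/230689218 = -911447863/230689218 ≈ -3.9510)
√(y + 37068) = √(-911447863/230689218 + 37068) = √(8550276484961/230689218) = √1972456595999441850498/230689218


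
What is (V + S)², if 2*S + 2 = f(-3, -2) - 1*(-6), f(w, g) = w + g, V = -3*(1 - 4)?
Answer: 289/4 ≈ 72.250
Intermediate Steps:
V = 9 (V = -3*(-3) = 9)
f(w, g) = g + w
S = -½ (S = -1 + ((-2 - 3) - 1*(-6))/2 = -1 + (-5 + 6)/2 = -1 + (½)*1 = -1 + ½ = -½ ≈ -0.50000)
(V + S)² = (9 - ½)² = (17/2)² = 289/4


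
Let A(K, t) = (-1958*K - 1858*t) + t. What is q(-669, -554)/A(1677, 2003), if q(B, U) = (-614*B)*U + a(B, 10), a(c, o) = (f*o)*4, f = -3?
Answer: 75854828/2334379 ≈ 32.495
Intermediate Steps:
a(c, o) = -12*o (a(c, o) = -3*o*4 = -12*o)
A(K, t) = -1958*K - 1857*t
q(B, U) = -120 - 614*B*U (q(B, U) = (-614*B)*U - 12*10 = -614*B*U - 120 = -120 - 614*B*U)
q(-669, -554)/A(1677, 2003) = (-120 - 614*(-669)*(-554))/(-1958*1677 - 1857*2003) = (-120 - 227564364)/(-3283566 - 3719571) = -227564484/(-7003137) = -227564484*(-1/7003137) = 75854828/2334379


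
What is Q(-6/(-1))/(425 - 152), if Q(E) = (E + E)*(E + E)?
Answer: 48/91 ≈ 0.52747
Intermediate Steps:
Q(E) = 4*E² (Q(E) = (2*E)*(2*E) = 4*E²)
Q(-6/(-1))/(425 - 152) = (4*(-6/(-1))²)/(425 - 152) = (4*(-6*(-1))²)/273 = (4*6²)*(1/273) = (4*36)*(1/273) = 144*(1/273) = 48/91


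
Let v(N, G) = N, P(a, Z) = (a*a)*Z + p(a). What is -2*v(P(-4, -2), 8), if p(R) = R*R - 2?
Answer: 36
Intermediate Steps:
p(R) = -2 + R**2 (p(R) = R**2 - 2 = -2 + R**2)
P(a, Z) = -2 + a**2 + Z*a**2 (P(a, Z) = (a*a)*Z + (-2 + a**2) = a**2*Z + (-2 + a**2) = Z*a**2 + (-2 + a**2) = -2 + a**2 + Z*a**2)
-2*v(P(-4, -2), 8) = -2*(-2 + (-4)**2 - 2*(-4)**2) = -2*(-2 + 16 - 2*16) = -2*(-2 + 16 - 32) = -2*(-18) = 36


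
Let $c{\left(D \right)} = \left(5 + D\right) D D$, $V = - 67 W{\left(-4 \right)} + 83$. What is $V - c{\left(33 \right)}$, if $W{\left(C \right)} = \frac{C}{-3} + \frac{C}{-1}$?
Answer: $- \frac{124969}{3} \approx -41656.0$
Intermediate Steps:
$W{\left(C \right)} = - \frac{4 C}{3}$ ($W{\left(C \right)} = C \left(- \frac{1}{3}\right) + C \left(-1\right) = - \frac{C}{3} - C = - \frac{4 C}{3}$)
$V = - \frac{823}{3}$ ($V = - 67 \left(\left(- \frac{4}{3}\right) \left(-4\right)\right) + 83 = \left(-67\right) \frac{16}{3} + 83 = - \frac{1072}{3} + 83 = - \frac{823}{3} \approx -274.33$)
$c{\left(D \right)} = D^{2} \left(5 + D\right)$ ($c{\left(D \right)} = D \left(5 + D\right) D = D^{2} \left(5 + D\right)$)
$V - c{\left(33 \right)} = - \frac{823}{3} - 33^{2} \left(5 + 33\right) = - \frac{823}{3} - 1089 \cdot 38 = - \frac{823}{3} - 41382 = - \frac{124969}{3}$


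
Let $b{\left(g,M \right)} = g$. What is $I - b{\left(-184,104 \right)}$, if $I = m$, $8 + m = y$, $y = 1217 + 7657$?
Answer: $9050$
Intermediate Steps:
$y = 8874$
$m = 8866$ ($m = -8 + 8874 = 8866$)
$I = 8866$
$I - b{\left(-184,104 \right)} = 8866 - -184 = 8866 + 184 = 9050$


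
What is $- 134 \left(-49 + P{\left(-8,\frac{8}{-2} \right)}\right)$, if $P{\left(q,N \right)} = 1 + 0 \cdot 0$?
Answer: $6432$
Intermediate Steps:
$P{\left(q,N \right)} = 1$ ($P{\left(q,N \right)} = 1 + 0 = 1$)
$- 134 \left(-49 + P{\left(-8,\frac{8}{-2} \right)}\right) = - 134 \left(-49 + 1\right) = \left(-134\right) \left(-48\right) = 6432$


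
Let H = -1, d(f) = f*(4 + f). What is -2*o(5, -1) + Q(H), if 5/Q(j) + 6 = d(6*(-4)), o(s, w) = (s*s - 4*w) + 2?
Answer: -29383/474 ≈ -61.989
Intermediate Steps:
o(s, w) = 2 + s² - 4*w (o(s, w) = (s² - 4*w) + 2 = 2 + s² - 4*w)
Q(j) = 5/474 (Q(j) = 5/(-6 + (6*(-4))*(4 + 6*(-4))) = 5/(-6 - 24*(4 - 24)) = 5/(-6 - 24*(-20)) = 5/(-6 + 480) = 5/474)
-2*o(5, -1) + Q(H) = -2*(2 + 5² - 4*(-1)) + 5/474 = -2*(2 + 25 + 4) + 5/474 = -2*31 + 5/474 = -62 + 5/474 = -29383/474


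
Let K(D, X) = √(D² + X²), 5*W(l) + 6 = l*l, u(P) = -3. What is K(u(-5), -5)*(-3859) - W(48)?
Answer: -2298/5 - 3859*√34 ≈ -22961.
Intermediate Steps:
W(l) = -6/5 + l²/5 (W(l) = -6/5 + (l*l)/5 = -6/5 + l²/5)
K(u(-5), -5)*(-3859) - W(48) = √((-3)² + (-5)²)*(-3859) - (-6/5 + (⅕)*48²) = √(9 + 25)*(-3859) - (-6/5 + (⅕)*2304) = √34*(-3859) - (-6/5 + 2304/5) = -3859*√34 - 1*2298/5 = -3859*√34 - 2298/5 = -2298/5 - 3859*√34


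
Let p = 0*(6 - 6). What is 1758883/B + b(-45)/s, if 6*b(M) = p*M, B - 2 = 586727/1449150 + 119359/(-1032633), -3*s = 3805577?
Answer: 877354357808983950/1141928263747 ≈ 7.6831e+5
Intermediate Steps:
s = -3805577/3 (s = -1/3*3805577 = -3805577/3 ≈ -1.2685e+6)
B = 1141928263747/498813370650 (B = 2 + (586727/1449150 + 119359/(-1032633)) = 2 + (586727*(1/1449150) + 119359*(-1/1032633)) = 2 + (586727/1449150 - 119359/1032633) = 2 + 144301522447/498813370650 = 1141928263747/498813370650 ≈ 2.2893)
p = 0 (p = 0*0 = 0)
b(M) = 0 (b(M) = (0*M)/6 = (1/6)*0 = 0)
1758883/B + b(-45)/s = 1758883/(1141928263747/498813370650) + 0/(-3805577/3) = 1758883*(498813370650/1141928263747) + 0*(-3/3805577) = 877354357808983950/1141928263747 + 0 = 877354357808983950/1141928263747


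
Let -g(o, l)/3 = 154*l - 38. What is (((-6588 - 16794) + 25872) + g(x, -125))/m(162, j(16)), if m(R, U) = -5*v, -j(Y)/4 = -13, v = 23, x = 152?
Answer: -60354/115 ≈ -524.82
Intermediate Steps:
j(Y) = 52 (j(Y) = -4*(-13) = 52)
m(R, U) = -115 (m(R, U) = -5*23 = -115)
g(o, l) = 114 - 462*l (g(o, l) = -3*(154*l - 38) = -3*(-38 + 154*l) = 114 - 462*l)
(((-6588 - 16794) + 25872) + g(x, -125))/m(162, j(16)) = (((-6588 - 16794) + 25872) + (114 - 462*(-125)))/(-115) = ((-23382 + 25872) + (114 + 57750))*(-1/115) = (2490 + 57864)*(-1/115) = 60354*(-1/115) = -60354/115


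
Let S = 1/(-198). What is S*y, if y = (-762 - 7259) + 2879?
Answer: 857/33 ≈ 25.970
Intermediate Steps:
S = -1/198 ≈ -0.0050505
y = -5142 (y = -8021 + 2879 = -5142)
S*y = -1/198*(-5142) = 857/33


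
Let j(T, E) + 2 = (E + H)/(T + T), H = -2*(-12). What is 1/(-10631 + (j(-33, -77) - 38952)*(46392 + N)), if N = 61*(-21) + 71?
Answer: -33/58079801224 ≈ -5.6818e-10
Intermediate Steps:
H = 24
j(T, E) = -2 + (24 + E)/(2*T) (j(T, E) = -2 + (E + 24)/(T + T) = -2 + (24 + E)/((2*T)) = -2 + (24 + E)*(1/(2*T)) = -2 + (24 + E)/(2*T))
N = -1210 (N = -1281 + 71 = -1210)
1/(-10631 + (j(-33, -77) - 38952)*(46392 + N)) = 1/(-10631 + ((½)*(24 - 77 - 4*(-33))/(-33) - 38952)*(46392 - 1210)) = 1/(-10631 + ((½)*(-1/33)*(24 - 77 + 132) - 38952)*45182) = 1/(-10631 + ((½)*(-1/33)*79 - 38952)*45182) = 1/(-10631 + (-79/66 - 38952)*45182) = 1/(-10631 - 2570911/66*45182) = 1/(-10631 - 58079450401/33) = 1/(-58079801224/33) = -33/58079801224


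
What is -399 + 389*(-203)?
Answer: -79366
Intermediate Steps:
-399 + 389*(-203) = -399 - 78967 = -79366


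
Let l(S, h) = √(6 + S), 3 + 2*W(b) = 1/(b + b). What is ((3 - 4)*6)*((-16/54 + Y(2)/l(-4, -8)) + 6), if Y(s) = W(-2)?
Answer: -308/9 + 39*√2/8 ≈ -27.328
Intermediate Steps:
W(b) = -3/2 + 1/(4*b) (W(b) = -3/2 + 1/(2*(b + b)) = -3/2 + 1/(2*((2*b))) = -3/2 + (1/(2*b))/2 = -3/2 + 1/(4*b))
Y(s) = -13/8 (Y(s) = (¼)*(1 - 6*(-2))/(-2) = (¼)*(-½)*(1 + 12) = (¼)*(-½)*13 = -13/8)
((3 - 4)*6)*((-16/54 + Y(2)/l(-4, -8)) + 6) = ((3 - 4)*6)*((-16/54 - 13/(8*√(6 - 4))) + 6) = (-1*6)*((-16*1/54 - 13*√2/2/8) + 6) = -6*((-8/27 - 13*√2/16) + 6) = -6*(154/27 - 13*√2/16) = -308/9 + 39*√2/8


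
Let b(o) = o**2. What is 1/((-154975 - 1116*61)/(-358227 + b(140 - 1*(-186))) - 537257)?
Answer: -251951/135362215356 ≈ -1.8613e-6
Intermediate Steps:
1/((-154975 - 1116*61)/(-358227 + b(140 - 1*(-186))) - 537257) = 1/((-154975 - 1116*61)/(-358227 + (140 - 1*(-186))**2) - 537257) = 1/((-154975 - 68076)/(-358227 + (140 + 186)**2) - 537257) = 1/(-223051/(-358227 + 326**2) - 537257) = 1/(-223051/(-358227 + 106276) - 537257) = 1/(-223051/(-251951) - 537257) = 1/(-223051*(-1/251951) - 537257) = 1/(223051/251951 - 537257) = 1/(-135362215356/251951) = -251951/135362215356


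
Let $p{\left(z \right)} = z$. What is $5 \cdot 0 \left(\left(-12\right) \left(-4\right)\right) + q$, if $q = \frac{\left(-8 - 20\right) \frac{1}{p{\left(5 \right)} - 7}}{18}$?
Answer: $\frac{7}{9} \approx 0.77778$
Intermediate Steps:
$q = \frac{7}{9}$ ($q = \frac{\left(-8 - 20\right) \frac{1}{5 - 7}}{18} = - \frac{28}{-2} \cdot \frac{1}{18} = \left(-28\right) \left(- \frac{1}{2}\right) \frac{1}{18} = 14 \cdot \frac{1}{18} = \frac{7}{9} \approx 0.77778$)
$5 \cdot 0 \left(\left(-12\right) \left(-4\right)\right) + q = 5 \cdot 0 \left(\left(-12\right) \left(-4\right)\right) + \frac{7}{9} = 0 \cdot 48 + \frac{7}{9} = 0 + \frac{7}{9} = \frac{7}{9}$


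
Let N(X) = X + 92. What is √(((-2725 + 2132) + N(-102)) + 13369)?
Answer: √12766 ≈ 112.99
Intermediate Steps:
N(X) = 92 + X
√(((-2725 + 2132) + N(-102)) + 13369) = √(((-2725 + 2132) + (92 - 102)) + 13369) = √((-593 - 10) + 13369) = √(-603 + 13369) = √12766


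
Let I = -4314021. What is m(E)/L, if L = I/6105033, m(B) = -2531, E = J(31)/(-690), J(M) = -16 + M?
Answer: 5150612841/1438007 ≈ 3581.8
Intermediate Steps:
E = -1/46 (E = (-16 + 31)/(-690) = 15*(-1/690) = -1/46 ≈ -0.021739)
L = -1438007/2035011 (L = -4314021/6105033 = -4314021*1/6105033 = -1438007/2035011 ≈ -0.70663)
m(E)/L = -2531/(-1438007/2035011) = -2531*(-2035011/1438007) = 5150612841/1438007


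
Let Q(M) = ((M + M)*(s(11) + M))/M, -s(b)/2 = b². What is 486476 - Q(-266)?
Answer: 487492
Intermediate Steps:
s(b) = -2*b²
Q(M) = -484 + 2*M (Q(M) = ((M + M)*(-2*11² + M))/M = ((2*M)*(-2*121 + M))/M = ((2*M)*(-242 + M))/M = (2*M*(-242 + M))/M = -484 + 2*M)
486476 - Q(-266) = 486476 - (-484 + 2*(-266)) = 486476 - (-484 - 532) = 486476 - 1*(-1016) = 486476 + 1016 = 487492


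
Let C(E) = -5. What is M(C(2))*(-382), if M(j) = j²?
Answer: -9550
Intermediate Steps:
M(C(2))*(-382) = (-5)²*(-382) = 25*(-382) = -9550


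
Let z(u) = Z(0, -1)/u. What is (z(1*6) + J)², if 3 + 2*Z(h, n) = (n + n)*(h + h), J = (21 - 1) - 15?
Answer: 361/16 ≈ 22.563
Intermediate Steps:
J = 5 (J = 20 - 15 = 5)
Z(h, n) = -3/2 + 2*h*n (Z(h, n) = -3/2 + ((n + n)*(h + h))/2 = -3/2 + ((2*n)*(2*h))/2 = -3/2 + (4*h*n)/2 = -3/2 + 2*h*n)
z(u) = -3/(2*u) (z(u) = (-3/2 + 2*0*(-1))/u = (-3/2 + 0)/u = -3/(2*u))
(z(1*6) + J)² = (-3/(2*(1*6)) + 5)² = (-3/2/6 + 5)² = (-3/2*⅙ + 5)² = (-¼ + 5)² = (19/4)² = 361/16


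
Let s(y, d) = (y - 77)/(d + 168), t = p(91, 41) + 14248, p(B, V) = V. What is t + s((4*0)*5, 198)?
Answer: 5229697/366 ≈ 14289.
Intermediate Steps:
t = 14289 (t = 41 + 14248 = 14289)
s(y, d) = (-77 + y)/(168 + d)
t + s((4*0)*5, 198) = 14289 + (-77 + (4*0)*5)/(168 + 198) = 14289 + (-77 + 0*5)/366 = 14289 + (-77 + 0)/366 = 14289 + (1/366)*(-77) = 14289 - 77/366 = 5229697/366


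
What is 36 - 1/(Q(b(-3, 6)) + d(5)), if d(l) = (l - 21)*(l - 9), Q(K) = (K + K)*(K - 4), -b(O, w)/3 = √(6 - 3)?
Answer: 219469/6098 + 6*√3/3049 ≈ 35.994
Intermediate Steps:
b(O, w) = -3*√3 (b(O, w) = -3*√(6 - 3) = -3*√3)
Q(K) = 2*K*(-4 + K) (Q(K) = (2*K)*(-4 + K) = 2*K*(-4 + K))
d(l) = (-21 + l)*(-9 + l)
36 - 1/(Q(b(-3, 6)) + d(5)) = 36 - 1/(2*(-3*√3)*(-4 - 3*√3) + (189 + 5² - 30*5)) = 36 - 1/(-6*√3*(-4 - 3*√3) + (189 + 25 - 150)) = 36 - 1/(-6*√3*(-4 - 3*√3) + 64) = 36 - 1/(64 - 6*√3*(-4 - 3*√3))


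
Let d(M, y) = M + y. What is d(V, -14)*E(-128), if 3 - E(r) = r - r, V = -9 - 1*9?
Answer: -96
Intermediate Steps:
V = -18 (V = -9 - 9 = -18)
E(r) = 3 (E(r) = 3 - (r - r) = 3 - 1*0 = 3 + 0 = 3)
d(V, -14)*E(-128) = (-18 - 14)*3 = -32*3 = -96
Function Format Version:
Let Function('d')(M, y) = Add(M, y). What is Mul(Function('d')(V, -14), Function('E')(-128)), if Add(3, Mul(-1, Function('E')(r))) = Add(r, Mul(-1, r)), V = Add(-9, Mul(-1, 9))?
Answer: -96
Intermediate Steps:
V = -18 (V = Add(-9, -9) = -18)
Function('E')(r) = 3 (Function('E')(r) = Add(3, Mul(-1, Add(r, Mul(-1, r)))) = Add(3, Mul(-1, 0)) = Add(3, 0) = 3)
Mul(Function('d')(V, -14), Function('E')(-128)) = Mul(Add(-18, -14), 3) = Mul(-32, 3) = -96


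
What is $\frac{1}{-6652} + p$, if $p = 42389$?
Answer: $\frac{281971627}{6652} \approx 42389.0$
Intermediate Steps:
$\frac{1}{-6652} + p = \frac{1}{-6652} + 42389 = - \frac{1}{6652} + 42389 = \frac{281971627}{6652}$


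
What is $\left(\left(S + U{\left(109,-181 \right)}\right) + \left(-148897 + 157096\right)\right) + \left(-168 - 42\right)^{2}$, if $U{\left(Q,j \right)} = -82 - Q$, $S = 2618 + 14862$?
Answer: $69588$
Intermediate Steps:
$S = 17480$
$\left(\left(S + U{\left(109,-181 \right)}\right) + \left(-148897 + 157096\right)\right) + \left(-168 - 42\right)^{2} = \left(\left(17480 - 191\right) + \left(-148897 + 157096\right)\right) + \left(-168 - 42\right)^{2} = \left(\left(17480 - 191\right) + 8199\right) + \left(-210\right)^{2} = \left(\left(17480 - 191\right) + 8199\right) + 44100 = \left(17289 + 8199\right) + 44100 = 25488 + 44100 = 69588$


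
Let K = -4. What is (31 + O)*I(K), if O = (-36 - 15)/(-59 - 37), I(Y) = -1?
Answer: -1009/32 ≈ -31.531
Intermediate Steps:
O = 17/32 (O = -51/(-96) = -51*(-1/96) = 17/32 ≈ 0.53125)
(31 + O)*I(K) = (31 + 17/32)*(-1) = (1009/32)*(-1) = -1009/32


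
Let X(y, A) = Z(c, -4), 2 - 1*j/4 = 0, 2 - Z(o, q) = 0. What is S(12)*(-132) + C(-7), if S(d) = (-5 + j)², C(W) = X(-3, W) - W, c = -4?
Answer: -1179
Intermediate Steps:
Z(o, q) = 2 (Z(o, q) = 2 - 1*0 = 2 + 0 = 2)
j = 8 (j = 8 - 4*0 = 8 + 0 = 8)
X(y, A) = 2
C(W) = 2 - W
S(d) = 9 (S(d) = (-5 + 8)² = 3² = 9)
S(12)*(-132) + C(-7) = 9*(-132) + (2 - 1*(-7)) = -1188 + (2 + 7) = -1188 + 9 = -1179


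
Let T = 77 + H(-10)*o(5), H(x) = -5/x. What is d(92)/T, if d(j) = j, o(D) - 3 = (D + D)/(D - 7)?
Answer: 23/19 ≈ 1.2105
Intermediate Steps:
o(D) = 3 + 2*D/(-7 + D) (o(D) = 3 + (D + D)/(D - 7) = 3 + (2*D)/(-7 + D) = 3 + 2*D/(-7 + D))
T = 76 (T = 77 + (-5/(-10))*((-21 + 5*5)/(-7 + 5)) = 77 + (-5*(-⅒))*((-21 + 25)/(-2)) = 77 + (-½*4)/2 = 77 + (½)*(-2) = 77 - 1 = 76)
d(92)/T = 92/76 = 92*(1/76) = 23/19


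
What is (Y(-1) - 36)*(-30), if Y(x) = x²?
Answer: 1050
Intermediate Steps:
(Y(-1) - 36)*(-30) = ((-1)² - 36)*(-30) = (1 - 36)*(-30) = -35*(-30) = 1050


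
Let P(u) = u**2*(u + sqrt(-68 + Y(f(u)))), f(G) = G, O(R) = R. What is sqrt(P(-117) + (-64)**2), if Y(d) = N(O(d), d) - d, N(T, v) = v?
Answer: sqrt(-1597517 + 27378*I*sqrt(17)) ≈ 44.628 + 1264.7*I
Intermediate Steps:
Y(d) = 0 (Y(d) = d - d = 0)
P(u) = u**2*(u + 2*I*sqrt(17)) (P(u) = u**2*(u + sqrt(-68 + 0)) = u**2*(u + sqrt(-68)) = u**2*(u + 2*I*sqrt(17)))
sqrt(P(-117) + (-64)**2) = sqrt((-117)**2*(-117 + 2*I*sqrt(17)) + (-64)**2) = sqrt(13689*(-117 + 2*I*sqrt(17)) + 4096) = sqrt((-1601613 + 27378*I*sqrt(17)) + 4096) = sqrt(-1597517 + 27378*I*sqrt(17))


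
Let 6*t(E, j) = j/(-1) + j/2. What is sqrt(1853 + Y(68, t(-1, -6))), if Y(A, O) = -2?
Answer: sqrt(1851) ≈ 43.023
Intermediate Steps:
t(E, j) = -j/12 (t(E, j) = (j/(-1) + j/2)/6 = (j*(-1) + j*(1/2))/6 = (-j + j/2)/6 = (-j/2)/6 = -j/12)
sqrt(1853 + Y(68, t(-1, -6))) = sqrt(1853 - 2) = sqrt(1851)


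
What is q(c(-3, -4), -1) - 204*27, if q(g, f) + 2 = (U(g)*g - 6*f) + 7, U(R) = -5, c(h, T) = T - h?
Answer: -5492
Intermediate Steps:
q(g, f) = 5 - 6*f - 5*g (q(g, f) = -2 + ((-5*g - 6*f) + 7) = -2 + ((-6*f - 5*g) + 7) = -2 + (7 - 6*f - 5*g) = 5 - 6*f - 5*g)
q(c(-3, -4), -1) - 204*27 = (5 - 6*(-1) - 5*(-4 - 1*(-3))) - 204*27 = (5 + 6 - 5*(-4 + 3)) - 68*81 = (5 + 6 - 5*(-1)) - 5508 = (5 + 6 + 5) - 5508 = 16 - 5508 = -5492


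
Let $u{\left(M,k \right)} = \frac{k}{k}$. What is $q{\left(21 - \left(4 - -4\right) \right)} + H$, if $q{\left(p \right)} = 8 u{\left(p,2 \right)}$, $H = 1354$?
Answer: $1362$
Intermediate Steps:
$u{\left(M,k \right)} = 1$
$q{\left(p \right)} = 8$ ($q{\left(p \right)} = 8 \cdot 1 = 8$)
$q{\left(21 - \left(4 - -4\right) \right)} + H = 8 + 1354 = 1362$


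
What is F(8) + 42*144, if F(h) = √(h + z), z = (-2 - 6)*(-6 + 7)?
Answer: 6048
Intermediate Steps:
z = -8 (z = -8*1 = -8)
F(h) = √(-8 + h) (F(h) = √(h - 8) = √(-8 + h))
F(8) + 42*144 = √(-8 + 8) + 42*144 = √0 + 6048 = 0 + 6048 = 6048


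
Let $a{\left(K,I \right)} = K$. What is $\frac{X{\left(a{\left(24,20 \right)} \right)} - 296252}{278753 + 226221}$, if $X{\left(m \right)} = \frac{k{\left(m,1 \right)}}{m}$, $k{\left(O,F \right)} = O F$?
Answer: $- \frac{296251}{504974} \approx -0.58667$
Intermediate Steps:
$k{\left(O,F \right)} = F O$
$X{\left(m \right)} = 1$ ($X{\left(m \right)} = \frac{1 m}{m} = \frac{m}{m} = 1$)
$\frac{X{\left(a{\left(24,20 \right)} \right)} - 296252}{278753 + 226221} = \frac{1 - 296252}{278753 + 226221} = - \frac{296251}{504974}$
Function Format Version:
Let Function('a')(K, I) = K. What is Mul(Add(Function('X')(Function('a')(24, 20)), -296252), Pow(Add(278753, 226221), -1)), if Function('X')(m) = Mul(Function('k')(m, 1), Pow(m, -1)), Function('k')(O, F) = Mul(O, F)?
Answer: Rational(-296251, 504974) ≈ -0.58667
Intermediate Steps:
Function('k')(O, F) = Mul(F, O)
Function('X')(m) = 1 (Function('X')(m) = Mul(Mul(1, m), Pow(m, -1)) = Mul(m, Pow(m, -1)) = 1)
Mul(Add(Function('X')(Function('a')(24, 20)), -296252), Pow(Add(278753, 226221), -1)) = Mul(Add(1, -296252), Pow(Add(278753, 226221), -1)) = Mul(-296251, Pow(504974, -1)) = Mul(-296251, Rational(1, 504974)) = Rational(-296251, 504974)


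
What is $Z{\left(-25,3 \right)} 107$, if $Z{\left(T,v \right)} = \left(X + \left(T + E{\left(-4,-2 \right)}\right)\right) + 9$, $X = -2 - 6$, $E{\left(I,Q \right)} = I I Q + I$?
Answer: $-6420$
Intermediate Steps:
$E{\left(I,Q \right)} = I + Q I^{2}$ ($E{\left(I,Q \right)} = I^{2} Q + I = Q I^{2} + I = I + Q I^{2}$)
$X = -8$ ($X = -2 - 6 = -8$)
$Z{\left(T,v \right)} = -35 + T$ ($Z{\left(T,v \right)} = \left(-8 + \left(T - 4 \left(1 - -8\right)\right)\right) + 9 = \left(-8 + \left(T - 4 \left(1 + 8\right)\right)\right) + 9 = \left(-8 + \left(T - 36\right)\right) + 9 = \left(-8 + \left(-36 + T\right)\right) + 9 = \left(-44 + T\right) + 9 = -35 + T$)
$Z{\left(-25,3 \right)} 107 = \left(-35 - 25\right) 107 = \left(-60\right) 107 = -6420$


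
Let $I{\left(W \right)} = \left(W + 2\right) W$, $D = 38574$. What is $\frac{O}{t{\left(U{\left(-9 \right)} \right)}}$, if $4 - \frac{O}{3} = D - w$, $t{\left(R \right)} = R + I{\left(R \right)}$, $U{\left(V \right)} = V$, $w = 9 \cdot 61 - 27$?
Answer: $- \frac{19024}{9} \approx -2113.8$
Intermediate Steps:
$I{\left(W \right)} = W \left(2 + W\right)$ ($I{\left(W \right)} = \left(2 + W\right) W = W \left(2 + W\right)$)
$w = 522$ ($w = 549 - 27 = 522$)
$t{\left(R \right)} = R + R \left(2 + R\right)$
$O = -114144$ ($O = 12 - 3 \left(38574 - 522\right) = 12 - 114156 = -114144$)
$\frac{O}{t{\left(U{\left(-9 \right)} \right)}} = - \frac{114144}{\left(-9\right) \left(3 - 9\right)} = - \frac{114144}{\left(-9\right) \left(-6\right)} = - \frac{114144}{54} = \left(-114144\right) \frac{1}{54} = - \frac{19024}{9}$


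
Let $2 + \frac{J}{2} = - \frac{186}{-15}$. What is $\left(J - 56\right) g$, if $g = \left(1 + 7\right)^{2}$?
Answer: $- \frac{11264}{5} \approx -2252.8$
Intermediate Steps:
$g = 64$ ($g = 8^{2} = 64$)
$J = \frac{104}{5}$ ($J = -4 + 2 \left(- \frac{186}{-15}\right) = -4 + 2 \left(\left(-186\right) \left(- \frac{1}{15}\right)\right) = -4 + 2 \cdot \frac{62}{5} = -4 + \frac{124}{5} = \frac{104}{5} \approx 20.8$)
$\left(J - 56\right) g = \left(\frac{104}{5} - 56\right) 64 = \left(- \frac{176}{5}\right) 64 = - \frac{11264}{5}$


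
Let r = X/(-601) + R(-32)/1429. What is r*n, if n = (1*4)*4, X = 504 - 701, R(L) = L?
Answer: 4196496/858829 ≈ 4.8863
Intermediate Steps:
X = -197
n = 16 (n = 4*4 = 16)
r = 262281/858829 (r = -197/(-601) - 32/1429 = -197*(-1/601) - 32*1/1429 = 197/601 - 32/1429 = 262281/858829 ≈ 0.30539)
r*n = (262281/858829)*16 = 4196496/858829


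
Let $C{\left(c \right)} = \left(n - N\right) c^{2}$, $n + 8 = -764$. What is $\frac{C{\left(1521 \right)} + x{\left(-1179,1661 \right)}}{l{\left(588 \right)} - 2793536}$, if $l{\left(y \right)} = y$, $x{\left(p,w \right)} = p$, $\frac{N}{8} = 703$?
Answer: $\frac{14796769815}{2792948} \approx 5297.9$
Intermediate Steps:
$N = 5624$ ($N = 8 \cdot 703 = 5624$)
$n = -772$ ($n = -8 - 764 = -772$)
$C{\left(c \right)} = - 6396 c^{2}$ ($C{\left(c \right)} = \left(-772 - 5624\right) c^{2} = - 6396 c^{2}$)
$\frac{C{\left(1521 \right)} + x{\left(-1179,1661 \right)}}{l{\left(588 \right)} - 2793536} = \frac{- 6396 \cdot 1521^{2} - 1179}{588 - 2793536} = \frac{\left(-6396\right) 2313441 - 1179}{-2792948} = \left(-14796768636 - 1179\right) \left(- \frac{1}{2792948}\right) = \left(-14796769815\right) \left(- \frac{1}{2792948}\right) = \frac{14796769815}{2792948}$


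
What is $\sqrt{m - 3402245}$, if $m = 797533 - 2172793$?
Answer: $i \sqrt{4777505} \approx 2185.8 i$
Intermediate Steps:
$m = -1375260$ ($m = 797533 - 2172793 = -1375260$)
$\sqrt{m - 3402245} = \sqrt{-1375260 - 3402245} = \sqrt{-4777505} = i \sqrt{4777505}$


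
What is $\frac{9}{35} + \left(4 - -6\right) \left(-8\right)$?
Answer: $- \frac{2791}{35} \approx -79.743$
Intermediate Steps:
$\frac{9}{35} + \left(4 - -6\right) \left(-8\right) = 9 \cdot \frac{1}{35} + \left(4 + 6\right) \left(-8\right) = \frac{9}{35} + 10 \left(-8\right) = \frac{9}{35} - 80 = - \frac{2791}{35}$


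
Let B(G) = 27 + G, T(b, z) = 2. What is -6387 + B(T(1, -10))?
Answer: -6358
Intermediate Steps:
-6387 + B(T(1, -10)) = -6387 + (27 + 2) = -6387 + 29 = -6358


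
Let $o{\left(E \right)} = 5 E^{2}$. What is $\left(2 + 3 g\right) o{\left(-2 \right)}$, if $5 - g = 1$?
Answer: $280$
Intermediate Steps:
$g = 4$ ($g = 5 - 1 = 4$)
$\left(2 + 3 g\right) o{\left(-2 \right)} = \left(2 + 3 \cdot 4\right) 5 \left(-2\right)^{2} = \left(2 + 12\right) 5 \cdot 4 = 14 \cdot 20 = 280$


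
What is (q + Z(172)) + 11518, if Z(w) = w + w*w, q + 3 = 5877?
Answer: 47148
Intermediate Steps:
q = 5874 (q = -3 + 5877 = 5874)
Z(w) = w + w**2
(q + Z(172)) + 11518 = (5874 + 172*(1 + 172)) + 11518 = (5874 + 172*173) + 11518 = (5874 + 29756) + 11518 = 35630 + 11518 = 47148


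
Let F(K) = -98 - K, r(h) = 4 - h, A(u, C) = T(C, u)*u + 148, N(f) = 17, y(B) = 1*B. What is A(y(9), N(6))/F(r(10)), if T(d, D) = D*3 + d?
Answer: -136/23 ≈ -5.9130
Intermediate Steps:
y(B) = B
T(d, D) = d + 3*D (T(d, D) = 3*D + d = d + 3*D)
A(u, C) = 148 + u*(C + 3*u) (A(u, C) = (C + 3*u)*u + 148 = u*(C + 3*u) + 148 = 148 + u*(C + 3*u))
A(y(9), N(6))/F(r(10)) = (148 + 9*(17 + 3*9))/(-98 - (4 - 1*10)) = (148 + 9*(17 + 27))/(-98 - (4 - 10)) = (148 + 9*44)/(-98 - 1*(-6)) = (148 + 396)/(-98 + 6) = 544/(-92) = 544*(-1/92) = -136/23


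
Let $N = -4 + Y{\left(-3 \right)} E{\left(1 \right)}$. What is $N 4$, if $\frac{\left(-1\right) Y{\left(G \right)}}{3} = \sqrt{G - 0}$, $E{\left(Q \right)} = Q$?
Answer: $-16 - 12 i \sqrt{3} \approx -16.0 - 20.785 i$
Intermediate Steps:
$Y{\left(G \right)} = - 3 \sqrt{G}$ ($Y{\left(G \right)} = - 3 \sqrt{G - 0} = - 3 \sqrt{G + 0} = - 3 \sqrt{G}$)
$N = -4 - 3 i \sqrt{3}$ ($N = -4 + - 3 \sqrt{-3} \cdot 1 = -4 + - 3 i \sqrt{3} \cdot 1 = -4 - 3 i \sqrt{3} \approx -4.0 - 5.1962 i$)
$N 4 = \left(-4 - 3 i \sqrt{3}\right) 4 = -16 - 12 i \sqrt{3}$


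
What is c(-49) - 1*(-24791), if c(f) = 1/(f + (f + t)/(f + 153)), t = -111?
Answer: 16287674/657 ≈ 24791.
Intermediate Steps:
c(f) = 1/(f + (-111 + f)/(153 + f)) (c(f) = 1/(f + (f - 111)/(f + 153)) = 1/(f + (-111 + f)/(153 + f)))
c(-49) - 1*(-24791) = (153 - 49)/(-111 + (-49)**2 + 154*(-49)) - 1*(-24791) = 104/(-111 + 2401 - 7546) + 24791 = 104/(-5256) + 24791 = -1/5256*104 + 24791 = -13/657 + 24791 = 16287674/657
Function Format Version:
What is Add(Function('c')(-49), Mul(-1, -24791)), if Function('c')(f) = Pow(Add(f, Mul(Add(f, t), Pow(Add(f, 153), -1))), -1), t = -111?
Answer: Rational(16287674, 657) ≈ 24791.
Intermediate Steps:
Function('c')(f) = Pow(Add(f, Mul(Pow(Add(153, f), -1), Add(-111, f))), -1) (Function('c')(f) = Pow(Add(f, Mul(Add(f, -111), Pow(Add(f, 153), -1))), -1) = Pow(Add(f, Mul(Add(-111, f), Pow(Add(153, f), -1))), -1) = Pow(Add(f, Mul(Pow(Add(153, f), -1), Add(-111, f))), -1))
Add(Function('c')(-49), Mul(-1, -24791)) = Add(Mul(Pow(Add(-111, Pow(-49, 2), Mul(154, -49)), -1), Add(153, -49)), Mul(-1, -24791)) = Add(Mul(Pow(Add(-111, 2401, -7546), -1), 104), 24791) = Add(Mul(Pow(-5256, -1), 104), 24791) = Add(Mul(Rational(-1, 5256), 104), 24791) = Add(Rational(-13, 657), 24791) = Rational(16287674, 657)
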